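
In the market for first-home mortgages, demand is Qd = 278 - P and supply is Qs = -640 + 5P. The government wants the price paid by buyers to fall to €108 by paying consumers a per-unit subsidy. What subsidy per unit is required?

Required subsidy s = €54 per unit

At a buyer price of 108, quantity demanded is 278 − 1·108 = 170.
Sellers supply 170 only when they receive Ps with -640 + 5·Ps = 170, i.e. Ps = 162.
s = Ps − Pb = 162 − 108 = 54.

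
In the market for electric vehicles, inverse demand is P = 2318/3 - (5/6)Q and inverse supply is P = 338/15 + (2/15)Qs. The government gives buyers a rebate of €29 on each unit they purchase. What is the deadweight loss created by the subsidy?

Pre-subsidy: 2318/3 - (5/6)Q = 338/15 + (2/15)Q gives Q* = 776 and P* = 126.
With the rebate, buyers effectively pay Pb = Ps − 29, where Ps is the price sellers receive.
On the curves, Pb = 2318/3 - (5/6)Q and Ps = 338/15 + (2/15)Q; the wedge Ps − Pb = 29 gives 338/15 + (2/15)Q − (2318/3 - (5/6)Q) = 29, so Q' = 806.
Then Pb = 2318/3 − (5/6)·806 = 101 and Ps = 338/15 + (2/15)·806 = 130.
The subsidy expands output by 806 − 776 = 30 past the efficient level; on those units the gap between marginal cost and willingness to pay runs from 0 up to 29.
DWL = ½ × 29 × 30 = 435.

Deadweight loss = €435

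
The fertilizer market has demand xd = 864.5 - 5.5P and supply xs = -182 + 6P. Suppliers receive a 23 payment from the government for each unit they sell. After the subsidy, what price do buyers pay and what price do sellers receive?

Pre-subsidy: 864.5 - 5.5P = -182 + 6P gives P* = 91, x* = 364.
With the subsidy, sellers receive Ps = Pb + 23 for each unit, where Pb is the price buyers pay.
Supply in terms of Pb becomes xs = -182 + 6(Pb + 23) = -44 + 6Pb. Setting this equal to demand: 864.5 - 5.5Pb = -44 + 6Pb, so Pb = 79.
Sellers receive Ps = 79 + 23 = 102; x' = 864.5 − 5.5·79 = 430.

Buyers pay 79; sellers receive 102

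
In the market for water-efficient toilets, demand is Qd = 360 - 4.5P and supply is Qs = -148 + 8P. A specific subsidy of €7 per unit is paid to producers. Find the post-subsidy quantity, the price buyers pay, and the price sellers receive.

Pre-subsidy: 360 - 4.5P = -148 + 8P gives P* = 40.64, Q* = 177.12.
With the subsidy, sellers receive Ps = Pb + 7 for each unit, where Pb is the price buyers pay.
Supply in terms of Pb becomes Qs = -148 + 8(Pb + 7) = -92 + 8Pb. Setting this equal to demand: 360 - 4.5Pb = -92 + 8Pb, so Pb = 36.16.
Sellers receive Ps = 36.16 + 7 = 43.16; Q' = 360 − 4.5·36.16 = 197.28.

Q' = 197.28; buyers pay €36.16; sellers receive €43.16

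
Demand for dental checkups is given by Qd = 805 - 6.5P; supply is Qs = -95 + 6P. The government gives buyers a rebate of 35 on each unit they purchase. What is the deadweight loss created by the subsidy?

Deadweight loss = 1911

Pre-subsidy: 805 - 6.5P = -95 + 6P gives P* = 72, Q* = 337.
With the rebate, buyers effectively pay Pb = Ps − 35, where Ps is the price sellers receive.
Demand in terms of Ps becomes Qd = 805 − 6.5(Ps − 35) = 1032.5 - 6.5Ps. Setting this equal to supply: 1032.5 - 6.5Ps = -95 + 6Ps, so Ps = 90.2.
Buyers pay Pb = 90.2 − 35 = 55.2; Q' = -95 + 6·90.2 = 446.2.
The subsidy expands output by 446.2 − 337 = 109.2 past the efficient level; on those units the gap between marginal cost and willingness to pay runs from 0 up to 35.
DWL = ½ × 35 × 109.2 = 1911.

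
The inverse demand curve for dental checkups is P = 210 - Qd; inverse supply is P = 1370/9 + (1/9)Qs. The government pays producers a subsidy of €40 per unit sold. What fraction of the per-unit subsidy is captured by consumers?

Pre-subsidy: 210 - Q = 1370/9 + (1/9)Q gives Q* = 52 and P* = 158.
With the subsidy, sellers receive Ps = Pb + 40 for each unit, where Pb is the price buyers pay.
On the curves, Pb = 210 - Q and Ps = 1370/9 + (1/9)Q; the wedge Ps − Pb = 40 gives 1370/9 + (1/9)Q − (210 - Q) = 40, so Q' = 88.
Then Pb = 210 − 1·88 = 122 and Ps = 1370/9 + (1/9)·88 = 162.
Buyers' price falls by P* − Pb = 158 − 122 = 36; sellers' price rises by Ps − P* = 162 − 158 = 4.
So consumers capture 36/40 = 0.9 of each unit of subsidy.

Consumer share = 0.9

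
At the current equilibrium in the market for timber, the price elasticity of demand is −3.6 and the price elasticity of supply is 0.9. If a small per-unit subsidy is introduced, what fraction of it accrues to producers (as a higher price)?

For a small subsidy around the equilibrium, the benefit split depends on the relative slopes, which at a point are proportional to the elasticities.
Buyer share = εs/(εs + |εd|) = 0.9/(0.9 + 3.6) = 0.2; seller share = |εd|/(εs + |εd|) = 0.8.
So producers capture 0.8 of the subsidy.

Producer share = 0.8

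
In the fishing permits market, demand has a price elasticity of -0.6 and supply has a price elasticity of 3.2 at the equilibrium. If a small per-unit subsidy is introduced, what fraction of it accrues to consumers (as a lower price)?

Consumer share = 16/19

For a small subsidy around the equilibrium, the benefit split depends on the relative slopes, which at a point are proportional to the elasticities.
Buyer share = εs/(εs + |εd|) = 3.2/(3.2 + 0.6) = 16/19; seller share = |εd|/(εs + |εd|) = 3/19.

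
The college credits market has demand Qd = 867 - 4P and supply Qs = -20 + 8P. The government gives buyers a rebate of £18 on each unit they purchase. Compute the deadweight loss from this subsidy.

Pre-subsidy: 867 - 4P = -20 + 8P gives P* = 887/12, Q* = 1714/3.
With the rebate, buyers effectively pay Pb = Ps − 18, where Ps is the price sellers receive.
Demand in terms of Ps becomes Qd = 867 − 4(Ps − 18) = 939 - 4Ps. Setting this equal to supply: 939 - 4Ps = -20 + 8Ps, so Ps = 959/12.
Buyers pay Pb = 959/12 − 18 = 743/12; Q' = -20 + 8·(959/12) = 1858/3.
The subsidy expands output by 1858/3 − 1714/3 = 48 past the efficient level; on those units the gap between marginal cost and willingness to pay runs from 0 up to 18.
DWL = ½ × 18 × 48 = 432.

Deadweight loss = £432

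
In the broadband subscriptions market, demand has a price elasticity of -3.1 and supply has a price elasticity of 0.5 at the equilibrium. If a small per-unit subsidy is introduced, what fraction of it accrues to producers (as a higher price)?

For a small subsidy around the equilibrium, the benefit split depends on the relative slopes, which at a point are proportional to the elasticities.
Buyer share = εs/(εs + |εd|) = 0.5/(0.5 + 3.1) = 5/36; seller share = |εd|/(εs + |εd|) = 31/36.
So producers capture 31/36 of the subsidy.

Producer share = 31/36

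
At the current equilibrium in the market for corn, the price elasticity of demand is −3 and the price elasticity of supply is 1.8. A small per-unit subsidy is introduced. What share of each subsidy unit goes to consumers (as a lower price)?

For a small subsidy around the equilibrium, the benefit split depends on the relative slopes, which at a point are proportional to the elasticities.
Buyer share = εs/(εs + |εd|) = 1.8/(1.8 + 3) = 0.375; seller share = |εd|/(εs + |εd|) = 0.625.

Consumer share = 0.375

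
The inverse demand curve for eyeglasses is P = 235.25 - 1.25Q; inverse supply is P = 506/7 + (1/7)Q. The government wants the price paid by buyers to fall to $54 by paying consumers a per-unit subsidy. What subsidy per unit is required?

Required subsidy s = $39 per unit

At a buyer price of 54, quantity demanded is 188.2 − 0.8·54 = 145.
Sellers supply 145 only when they receive Ps = 506/7 + (1/7)·145 = 93.
s = Ps − Pb = 93 − 54 = 39.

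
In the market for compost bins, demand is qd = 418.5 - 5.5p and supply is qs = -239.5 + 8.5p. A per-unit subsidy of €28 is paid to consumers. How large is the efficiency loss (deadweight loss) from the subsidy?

Deadweight loss = €1309

Pre-subsidy: 418.5 - 5.5p = -239.5 + 8.5p gives p* = 47, q* = 160.
With the rebate, buyers effectively pay pb = ps − 28, where ps is the price sellers receive.
Demand in terms of ps becomes qd = 418.5 − 5.5(ps − 28) = 572.5 - 5.5ps. Setting this equal to supply: 572.5 - 5.5ps = -239.5 + 8.5ps, so ps = 58.
Buyers pay pb = 58 − 28 = 30; q' = -239.5 + 8.5·58 = 253.5.
The subsidy expands output by 253.5 − 160 = 93.5 past the efficient level; on those units the gap between marginal cost and willingness to pay runs from 0 up to 28.
DWL = ½ × 28 × 93.5 = 1309.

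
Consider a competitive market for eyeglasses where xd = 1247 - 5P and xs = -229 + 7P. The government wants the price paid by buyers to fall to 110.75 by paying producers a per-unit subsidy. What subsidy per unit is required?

At a buyer price of 110.75, quantity demanded is 1247 − 5·110.75 = 693.25.
Sellers supply 693.25 only when they receive Ps with -229 + 7·Ps = 693.25, i.e. Ps = 131.75.
s = Ps − Pb = 131.75 − 110.75 = 21.

Required subsidy s = 21 per unit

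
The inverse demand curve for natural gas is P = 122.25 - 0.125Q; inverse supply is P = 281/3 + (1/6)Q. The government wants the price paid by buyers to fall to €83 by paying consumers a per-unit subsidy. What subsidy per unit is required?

At a buyer price of 83, quantity demanded is 978 − 8·83 = 314.
Sellers supply 314 only when they receive Ps = 281/3 + (1/6)·314 = 146.
s = Ps − Pb = 146 − 83 = 63.

Required subsidy s = €63 per unit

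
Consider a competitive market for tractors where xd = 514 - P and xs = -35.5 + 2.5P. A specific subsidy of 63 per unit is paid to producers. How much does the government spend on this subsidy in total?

Government cost = 25326

Pre-subsidy: 514 - P = -35.5 + 2.5P gives P* = 157, x* = 357.
With the subsidy, sellers receive Ps = Pb + 63 for each unit, where Pb is the price buyers pay.
Supply in terms of Pb becomes xs = -35.5 + 2.5(Pb + 63) = 122 + 2.5Pb. Setting this equal to demand: 514 - Pb = 122 + 2.5Pb, so Pb = 112.
Sellers receive Ps = 112 + 63 = 175; x' = 514 − 1·112 = 402.
Government outlay = subsidy × quantity = 63 × 402 = 25326.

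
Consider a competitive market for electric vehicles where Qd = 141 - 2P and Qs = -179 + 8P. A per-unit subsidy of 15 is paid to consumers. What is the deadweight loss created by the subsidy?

Pre-subsidy: 141 - 2P = -179 + 8P gives P* = 32, Q* = 77.
With the rebate, buyers effectively pay Pb = Ps − 15, where Ps is the price sellers receive.
Demand in terms of Ps becomes Qd = 141 − 2(Ps − 15) = 171 - 2Ps. Setting this equal to supply: 171 - 2Ps = -179 + 8Ps, so Ps = 35.
Buyers pay Pb = 35 − 15 = 20; Q' = -179 + 8·35 = 101.
The subsidy expands output by 101 − 77 = 24 past the efficient level; on those units the gap between marginal cost and willingness to pay runs from 0 up to 15.
DWL = ½ × 15 × 24 = 180.

Deadweight loss = 180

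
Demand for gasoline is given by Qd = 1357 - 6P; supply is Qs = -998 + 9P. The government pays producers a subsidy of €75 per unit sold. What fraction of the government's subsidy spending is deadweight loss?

Pre-subsidy: 1357 - 6P = -998 + 9P gives P* = 157, Q* = 415.
With the subsidy, sellers receive Ps = Pb + 75 for each unit, where Pb is the price buyers pay.
Supply in terms of Pb becomes Qs = -998 + 9(Pb + 75) = -323 + 9Pb. Setting this equal to demand: 1357 - 6Pb = -323 + 9Pb, so Pb = 112.
Sellers receive Ps = 112 + 75 = 187; Q' = 1357 − 6·112 = 685.
ΔCS = ½(415 + 685)(157 − 112) = 24750; ΔPS = ½(415 + 685)(187 − 157) = 16500.
Government spending = 75 × 685 = 51375.
DWL = ½ × 75 × (685 − 415) = 10125; fraction = 10125 / 51375 = 27/137.

DWL / government spending = 27/137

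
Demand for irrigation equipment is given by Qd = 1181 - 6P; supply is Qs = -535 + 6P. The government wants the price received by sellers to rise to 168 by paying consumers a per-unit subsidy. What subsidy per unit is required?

At a seller price of 168, quantity supplied is -535 + 6·168 = 473.
Buyers absorb 473 only when they pay Pb with 1181 − 6·Pb = 473, i.e. Pb = 118.
s = Ps − Pb = 168 − 118 = 50.

Required subsidy s = 50 per unit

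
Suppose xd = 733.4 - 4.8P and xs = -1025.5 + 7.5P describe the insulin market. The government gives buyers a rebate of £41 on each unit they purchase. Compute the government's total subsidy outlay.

Pre-subsidy: 733.4 - 4.8P = -1025.5 + 7.5P gives P* = 143, x* = 47.
With the rebate, buyers effectively pay Pb = Ps − 41, where Ps is the price sellers receive.
Demand in terms of Ps becomes xd = 733.4 − 4.8(Ps − 41) = 930.2 - 4.8Ps. Setting this equal to supply: 930.2 - 4.8Ps = -1025.5 + 7.5Ps, so Ps = 159.
Buyers pay Pb = 159 − 41 = 118; x' = -1025.5 + 7.5·159 = 167.
Government outlay = subsidy × quantity = 41 × 167 = 6847.

Government cost = £6847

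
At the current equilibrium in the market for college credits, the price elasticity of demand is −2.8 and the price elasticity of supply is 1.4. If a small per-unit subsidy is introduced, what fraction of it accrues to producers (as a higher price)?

For a small subsidy around the equilibrium, the benefit split depends on the relative slopes, which at a point are proportional to the elasticities.
Buyer share = εs/(εs + |εd|) = 1.4/(1.4 + 2.8) = 1/3; seller share = |εd|/(εs + |εd|) = 2/3.
So producers capture 2/3 of the subsidy.

Producer share = 2/3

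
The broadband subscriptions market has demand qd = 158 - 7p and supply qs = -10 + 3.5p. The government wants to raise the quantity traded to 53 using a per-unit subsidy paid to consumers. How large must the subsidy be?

At q = 53, invert demand for the buyer price: pb = (158 − 53)/7 = 15; invert supply for the seller price: ps = (53 − (-10))/3.5 = 18.
The subsidy must fill the gap: s = ps − pb = 18 − 15 = 3.

Required subsidy s = 3 per unit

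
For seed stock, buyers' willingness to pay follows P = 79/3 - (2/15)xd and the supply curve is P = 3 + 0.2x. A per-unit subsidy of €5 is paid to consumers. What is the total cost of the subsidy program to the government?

Government cost = €425

Pre-subsidy: 79/3 - (2/15)x = 3 + 0.2x gives x* = 70 and P* = 17.
With the rebate, buyers effectively pay Pb = Ps − 5, where Ps is the price sellers receive.
On the curves, Pb = 79/3 - (2/15)x and Ps = 3 + 0.2x; the wedge Ps − Pb = 5 gives 3 + 0.2x − (79/3 - (2/15)x) = 5, so x' = 85.
Then Pb = 79/3 − (2/15)·85 = 15 and Ps = 3 + 0.2·85 = 20.
Government outlay = subsidy × quantity = 5 × 85 = 425.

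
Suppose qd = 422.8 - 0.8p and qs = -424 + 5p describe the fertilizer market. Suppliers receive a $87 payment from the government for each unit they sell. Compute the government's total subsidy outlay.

Government cost = $31842

Pre-subsidy: 422.8 - 0.8p = -424 + 5p gives p* = 146, q* = 306.
With the subsidy, sellers receive ps = pb + 87 for each unit, where pb is the price buyers pay.
Supply in terms of pb becomes qs = -424 + 5(pb + 87) = 11 + 5pb. Setting this equal to demand: 422.8 - 0.8pb = 11 + 5pb, so pb = 71.
Sellers receive ps = 71 + 87 = 158; q' = 422.8 − 0.8·71 = 366.
Government outlay = subsidy × quantity = 87 × 366 = 31842.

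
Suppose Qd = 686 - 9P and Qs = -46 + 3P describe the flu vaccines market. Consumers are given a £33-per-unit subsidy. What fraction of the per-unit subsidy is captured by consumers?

Pre-subsidy: 686 - 9P = -46 + 3P gives P* = 61, Q* = 137.
With the rebate, buyers effectively pay Pb = Ps − 33, where Ps is the price sellers receive.
Demand in terms of Ps becomes Qd = 686 − 9(Ps − 33) = 983 - 9Ps. Setting this equal to supply: 983 - 9Ps = -46 + 3Ps, so Ps = 85.75.
Buyers pay Pb = 85.75 − 33 = 52.75; Q' = -46 + 3·85.75 = 211.25.
Buyers' price falls by P* − Pb = 61 − 52.75 = 8.25; sellers' price rises by Ps − P* = 85.75 − 61 = 24.75.
So consumers capture 8.25/33 = 0.25 of each unit of subsidy.

Consumer share = 0.25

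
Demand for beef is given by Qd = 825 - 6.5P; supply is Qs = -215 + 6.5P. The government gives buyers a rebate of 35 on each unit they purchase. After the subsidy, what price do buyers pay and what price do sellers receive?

Pre-subsidy: 825 - 6.5P = -215 + 6.5P gives P* = 80, Q* = 305.
With the rebate, buyers effectively pay Pb = Ps − 35, where Ps is the price sellers receive.
Demand in terms of Ps becomes Qd = 825 − 6.5(Ps − 35) = 1052.5 - 6.5Ps. Setting this equal to supply: 1052.5 - 6.5Ps = -215 + 6.5Ps, so Ps = 97.5.
Buyers pay Pb = 97.5 − 35 = 62.5; Q' = -215 + 6.5·97.5 = 418.75.

Buyers pay 62.5; sellers receive 97.5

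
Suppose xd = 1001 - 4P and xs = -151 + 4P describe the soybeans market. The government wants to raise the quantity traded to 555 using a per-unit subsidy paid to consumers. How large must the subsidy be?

At x = 555, invert demand for the buyer price: Pb = (1001 − 555)/4 = 111.5; invert supply for the seller price: Ps = (555 − (-151))/4 = 176.5.
The subsidy must fill the gap: s = Ps − Pb = 176.5 − 111.5 = 65.

Required subsidy s = 65 per unit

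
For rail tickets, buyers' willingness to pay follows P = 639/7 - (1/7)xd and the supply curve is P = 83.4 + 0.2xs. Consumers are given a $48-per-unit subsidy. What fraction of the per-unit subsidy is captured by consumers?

Pre-subsidy: 639/7 - (1/7)x = 83.4 + 0.2x gives x* = 23 and P* = 88.
With the rebate, buyers effectively pay Pb = Ps − 48, where Ps is the price sellers receive.
On the curves, Pb = 639/7 - (1/7)x and Ps = 83.4 + 0.2x; the wedge Ps − Pb = 48 gives 83.4 + 0.2x − (639/7 - (1/7)x) = 48, so x' = 163.
Then Pb = 639/7 − (1/7)·163 = 68 and Ps = 83.4 + 0.2·163 = 116.
Buyers' price falls by P* − Pb = 88 − 68 = 20; sellers' price rises by Ps − P* = 116 − 88 = 28.
So consumers capture 20/48 = 5/12 of each unit of subsidy.

Consumer share = 5/12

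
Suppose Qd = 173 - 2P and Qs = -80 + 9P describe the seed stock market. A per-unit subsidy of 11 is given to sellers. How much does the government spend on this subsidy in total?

Pre-subsidy: 173 - 2P = -80 + 9P gives P* = 23, Q* = 127.
With the subsidy, sellers receive Ps = Pb + 11 for each unit, where Pb is the price buyers pay.
Supply in terms of Pb becomes Qs = -80 + 9(Pb + 11) = 19 + 9Pb. Setting this equal to demand: 173 - 2Pb = 19 + 9Pb, so Pb = 14.
Sellers receive Ps = 14 + 11 = 25; Q' = 173 − 2·14 = 145.
Government outlay = subsidy × quantity = 11 × 145 = 1595.

Government cost = 1595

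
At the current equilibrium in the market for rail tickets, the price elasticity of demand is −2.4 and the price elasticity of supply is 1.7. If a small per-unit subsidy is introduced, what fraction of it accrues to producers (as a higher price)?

Producer share = 24/41

For a small subsidy around the equilibrium, the benefit split depends on the relative slopes, which at a point are proportional to the elasticities.
Buyer share = εs/(εs + |εd|) = 1.7/(1.7 + 2.4) = 17/41; seller share = |εd|/(εs + |εd|) = 24/41.
So producers capture 24/41 of the subsidy.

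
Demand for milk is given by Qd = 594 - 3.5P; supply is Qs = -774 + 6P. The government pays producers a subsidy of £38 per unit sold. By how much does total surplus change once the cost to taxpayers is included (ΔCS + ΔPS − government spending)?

Pre-subsidy: 594 - 3.5P = -774 + 6P gives P* = 144, Q* = 90.
With the subsidy, sellers receive Ps = Pb + 38 for each unit, where Pb is the price buyers pay.
Supply in terms of Pb becomes Qs = -774 + 6(Pb + 38) = -546 + 6Pb. Setting this equal to demand: 594 - 3.5Pb = -546 + 6Pb, so Pb = 120.
Sellers receive Ps = 120 + 38 = 158; Q' = 594 − 3.5·120 = 174.
ΔCS = ½(90 + 174)(144 − 120) = 3168; ΔPS = ½(90 + 174)(158 − 144) = 1848.
Government spending = 38 × 174 = 6612.
Net change = 3168 + 1848 − 6612 = -1596. The loss equals the DWL triangle ½·38·84.

Net change in total surplus = -£1596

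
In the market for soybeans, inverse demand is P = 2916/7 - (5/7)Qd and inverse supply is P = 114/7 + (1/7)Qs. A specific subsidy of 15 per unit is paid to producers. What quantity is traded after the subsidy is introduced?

Q' = 484.5

Pre-subsidy: 2916/7 - (5/7)Q = 114/7 + (1/7)Q gives Q* = 467 and P* = 83.
With the subsidy, sellers receive Ps = Pb + 15 for each unit, where Pb is the price buyers pay.
On the curves, Pb = 2916/7 - (5/7)Q and Ps = 114/7 + (1/7)Q; the wedge Ps − Pb = 15 gives 114/7 + (1/7)Q − (2916/7 - (5/7)Q) = 15, so Q' = 484.5.
Then Pb = 2916/7 − (5/7)·484.5 = 70.5 and Ps = 114/7 + (1/7)·484.5 = 85.5.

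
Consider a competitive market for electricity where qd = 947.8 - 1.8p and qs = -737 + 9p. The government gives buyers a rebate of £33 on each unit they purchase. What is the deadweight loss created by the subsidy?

Pre-subsidy: 947.8 - 1.8p = -737 + 9p gives p* = 156, q* = 667.
With the rebate, buyers effectively pay pb = ps − 33, where ps is the price sellers receive.
Demand in terms of ps becomes qd = 947.8 − 1.8(ps − 33) = 1007.2 - 1.8ps. Setting this equal to supply: 1007.2 - 1.8ps = -737 + 9ps, so ps = 161.5.
Buyers pay pb = 161.5 − 33 = 128.5; q' = -737 + 9·161.5 = 716.5.
The subsidy expands output by 716.5 − 667 = 49.5 past the efficient level; on those units the gap between marginal cost and willingness to pay runs from 0 up to 33.
DWL = ½ × 33 × 49.5 = 816.75.

Deadweight loss = £816.75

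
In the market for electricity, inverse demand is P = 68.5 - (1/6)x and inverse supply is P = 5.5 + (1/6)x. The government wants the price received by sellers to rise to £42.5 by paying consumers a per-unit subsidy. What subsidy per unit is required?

Required subsidy s = £11 per unit

At a seller price of 42.5, quantity supplied is -33 + 6·42.5 = 222.
Buyers absorb 222 only when they pay Pb = 68.5 − (1/6)·222 = 31.5.
s = Ps − Pb = 42.5 − 31.5 = 11.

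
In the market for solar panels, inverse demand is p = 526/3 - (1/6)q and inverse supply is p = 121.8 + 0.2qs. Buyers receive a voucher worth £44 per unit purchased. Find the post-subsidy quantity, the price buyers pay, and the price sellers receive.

Pre-subsidy: 526/3 - (1/6)q = 121.8 + 0.2q gives q* = 146 and p* = 151.
With the rebate, buyers effectively pay pb = ps − 44, where ps is the price sellers receive.
On the curves, pb = 526/3 - (1/6)q and ps = 121.8 + 0.2q; the wedge ps − pb = 44 gives 121.8 + 0.2q − (526/3 - (1/6)q) = 44, so q' = 266.
Then pb = 526/3 − (1/6)·266 = 131 and ps = 121.8 + 0.2·266 = 175.

q' = 266; buyers pay £131; sellers receive £175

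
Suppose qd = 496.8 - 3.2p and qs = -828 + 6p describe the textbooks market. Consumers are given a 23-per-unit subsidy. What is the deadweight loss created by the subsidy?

Pre-subsidy: 496.8 - 3.2p = -828 + 6p gives p* = 144, q* = 36.
With the rebate, buyers effectively pay pb = ps − 23, where ps is the price sellers receive.
Demand in terms of ps becomes qd = 496.8 − 3.2(ps − 23) = 570.4 - 3.2ps. Setting this equal to supply: 570.4 - 3.2ps = -828 + 6ps, so ps = 152.
Buyers pay pb = 152 − 23 = 129; q' = -828 + 6·152 = 84.
The subsidy expands output by 84 − 36 = 48 past the efficient level; on those units the gap between marginal cost and willingness to pay runs from 0 up to 23.
DWL = ½ × 23 × 48 = 552.

Deadweight loss = 552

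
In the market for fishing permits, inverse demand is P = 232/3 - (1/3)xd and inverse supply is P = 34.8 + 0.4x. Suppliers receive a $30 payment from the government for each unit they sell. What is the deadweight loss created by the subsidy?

Deadweight loss = 6750/11

Pre-subsidy: 232/3 - (1/3)x = 34.8 + 0.4x gives x* = 58 and P* = 58.
With the subsidy, sellers receive Ps = Pb + 30 for each unit, where Pb is the price buyers pay.
On the curves, Pb = 232/3 - (1/3)x and Ps = 34.8 + 0.4x; the wedge Ps − Pb = 30 gives 34.8 + 0.4x − (232/3 - (1/3)x) = 30, so x' = 1088/11.
Then Pb = 232/3 − (1/3)·(1088/11) = 488/11 and Ps = 34.8 + 0.4·(1088/11) = 818/11.
The subsidy expands output by 1088/11 − 58 = 450/11 past the efficient level; on those units the gap between marginal cost and willingness to pay runs from 0 up to 30.
DWL = ½ × 30 × 450/11 = 6750/11.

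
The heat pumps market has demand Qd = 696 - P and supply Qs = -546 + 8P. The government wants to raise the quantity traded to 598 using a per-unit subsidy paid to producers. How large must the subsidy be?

Required subsidy s = 45 per unit

At Q = 598, invert demand for the buyer price: Pb = (696 − 598)/1 = 98; invert supply for the seller price: Ps = (598 − (-546))/8 = 143.
The subsidy must fill the gap: s = Ps − Pb = 143 − 98 = 45.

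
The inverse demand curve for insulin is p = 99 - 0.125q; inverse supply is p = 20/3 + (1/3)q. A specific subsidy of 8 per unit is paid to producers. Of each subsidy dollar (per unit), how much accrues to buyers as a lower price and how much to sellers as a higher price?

Pre-subsidy: 99 - 0.125q = 20/3 + (1/3)q gives q* = 2216/11 and p* = 812/11.
With the subsidy, sellers receive ps = pb + 8 for each unit, where pb is the price buyers pay.
On the curves, pb = 99 - 0.125q and ps = 20/3 + (1/3)q; the wedge ps − pb = 8 gives 20/3 + (1/3)q − (99 - 0.125q) = 8, so q' = 2408/11.
Then pb = 99 − 0.125·(2408/11) = 788/11 and ps = 20/3 + (1/3)·(2408/11) = 876/11.
Buyers' price falls by p* − pb = 812/11 − 788/11 = 24/11; sellers' price rises by ps − p* = 876/11 − 812/11 = 64/11.

Buyers gain 24/11 per unit; sellers gain 64/11 per unit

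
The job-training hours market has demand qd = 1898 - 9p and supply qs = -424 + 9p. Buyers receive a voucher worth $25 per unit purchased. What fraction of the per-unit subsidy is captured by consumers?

Pre-subsidy: 1898 - 9p = -424 + 9p gives p* = 129, q* = 737.
With the rebate, buyers effectively pay pb = ps − 25, where ps is the price sellers receive.
Demand in terms of ps becomes qd = 1898 − 9(ps − 25) = 2123 - 9ps. Setting this equal to supply: 2123 - 9ps = -424 + 9ps, so ps = 141.5.
Buyers pay pb = 141.5 − 25 = 116.5; q' = -424 + 9·141.5 = 849.5.
Buyers' price falls by p* − pb = 129 − 116.5 = 12.5; sellers' price rises by ps − p* = 141.5 − 129 = 12.5.
So consumers capture 12.5/25 = 0.5 of each unit of subsidy.

Consumer share = 0.5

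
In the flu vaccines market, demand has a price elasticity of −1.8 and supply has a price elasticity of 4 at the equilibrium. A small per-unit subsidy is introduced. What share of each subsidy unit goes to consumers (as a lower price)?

For a small subsidy around the equilibrium, the benefit split depends on the relative slopes, which at a point are proportional to the elasticities.
Buyer share = εs/(εs + |εd|) = 4/(4 + 1.8) = 20/29; seller share = |εd|/(εs + |εd|) = 9/29.

Consumer share = 20/29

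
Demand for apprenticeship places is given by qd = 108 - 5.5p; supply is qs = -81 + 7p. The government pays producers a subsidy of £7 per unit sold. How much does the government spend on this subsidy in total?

Pre-subsidy: 108 - 5.5p = -81 + 7p gives p* = 15.12, q* = 24.84.
With the subsidy, sellers receive ps = pb + 7 for each unit, where pb is the price buyers pay.
Supply in terms of pb becomes qs = -81 + 7(pb + 7) = -32 + 7pb. Setting this equal to demand: 108 - 5.5pb = -32 + 7pb, so pb = 11.2.
Sellers receive ps = 11.2 + 7 = 18.2; q' = 108 − 5.5·11.2 = 46.4.
Government outlay = subsidy × quantity = 7 × 46.4 = 324.8.

Government cost = £324.8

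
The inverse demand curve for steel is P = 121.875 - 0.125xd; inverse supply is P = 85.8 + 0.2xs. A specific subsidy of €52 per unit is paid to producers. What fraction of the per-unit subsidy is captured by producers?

Pre-subsidy: 121.875 - 0.125x = 85.8 + 0.2x gives x* = 111 and P* = 108.
With the subsidy, sellers receive Ps = Pb + 52 for each unit, where Pb is the price buyers pay.
On the curves, Pb = 121.875 - 0.125x and Ps = 85.8 + 0.2x; the wedge Ps − Pb = 52 gives 85.8 + 0.2x − (121.875 - 0.125x) = 52, so x' = 271.
Then Pb = 121.875 − 0.125·271 = 88 and Ps = 85.8 + 0.2·271 = 140.
Buyers' price falls by P* − Pb = 108 − 88 = 20; sellers' price rises by Ps − P* = 140 − 108 = 32.
So producers capture 32/52 = 8/13 of each unit of subsidy.

Producer share = 8/13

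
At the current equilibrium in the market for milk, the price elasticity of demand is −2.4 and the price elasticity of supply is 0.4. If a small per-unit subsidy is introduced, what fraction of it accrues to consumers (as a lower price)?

Consumer share = 1/7

For a small subsidy around the equilibrium, the benefit split depends on the relative slopes, which at a point are proportional to the elasticities.
Buyer share = εs/(εs + |εd|) = 0.4/(0.4 + 2.4) = 1/7; seller share = |εd|/(εs + |εd|) = 6/7.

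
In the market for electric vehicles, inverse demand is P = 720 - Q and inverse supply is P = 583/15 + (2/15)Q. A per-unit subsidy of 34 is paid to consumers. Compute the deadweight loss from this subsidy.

Deadweight loss = 510

Pre-subsidy: 720 - Q = 583/15 + (2/15)Q gives Q* = 601 and P* = 119.
With the rebate, buyers effectively pay Pb = Ps − 34, where Ps is the price sellers receive.
On the curves, Pb = 720 - Q and Ps = 583/15 + (2/15)Q; the wedge Ps − Pb = 34 gives 583/15 + (2/15)Q − (720 - Q) = 34, so Q' = 631.
Then Pb = 720 − 1·631 = 89 and Ps = 583/15 + (2/15)·631 = 123.
The subsidy expands output by 631 − 601 = 30 past the efficient level; on those units the gap between marginal cost and willingness to pay runs from 0 up to 34.
DWL = ½ × 34 × 30 = 510.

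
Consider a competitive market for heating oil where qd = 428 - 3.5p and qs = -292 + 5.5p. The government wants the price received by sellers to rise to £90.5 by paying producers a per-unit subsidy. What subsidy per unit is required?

Required subsidy s = £27 per unit

At a seller price of 90.5, quantity supplied is -292 + 5.5·90.5 = 205.75.
Buyers absorb 205.75 only when they pay pb with 428 − 3.5·pb = 205.75, i.e. pb = 63.5.
s = ps − pb = 90.5 − 63.5 = 27.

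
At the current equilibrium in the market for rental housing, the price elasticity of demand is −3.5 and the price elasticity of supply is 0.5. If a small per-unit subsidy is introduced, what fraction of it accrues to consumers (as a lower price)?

Consumer share = 0.125

For a small subsidy around the equilibrium, the benefit split depends on the relative slopes, which at a point are proportional to the elasticities.
Buyer share = εs/(εs + |εd|) = 0.5/(0.5 + 3.5) = 0.125; seller share = |εd|/(εs + |εd|) = 0.875.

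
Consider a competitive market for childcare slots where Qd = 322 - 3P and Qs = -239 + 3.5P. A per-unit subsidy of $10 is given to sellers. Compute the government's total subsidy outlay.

Government cost = 10300/13

Pre-subsidy: 322 - 3P = -239 + 3.5P gives P* = 1122/13, Q* = 820/13.
With the subsidy, sellers receive Ps = Pb + 10 for each unit, where Pb is the price buyers pay.
Supply in terms of Pb becomes Qs = -239 + 3.5(Pb + 10) = -204 + 3.5Pb. Setting this equal to demand: 322 - 3Pb = -204 + 3.5Pb, so Pb = 1052/13.
Sellers receive Ps = 1052/13 + 10 = 1182/13; Q' = 322 − 3·(1052/13) = 1030/13.
Government outlay = subsidy × quantity = 10 × 1030/13 = 10300/13.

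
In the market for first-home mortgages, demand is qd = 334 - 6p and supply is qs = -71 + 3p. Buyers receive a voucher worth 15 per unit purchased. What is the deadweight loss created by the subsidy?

Pre-subsidy: 334 - 6p = -71 + 3p gives p* = 45, q* = 64.
With the rebate, buyers effectively pay pb = ps − 15, where ps is the price sellers receive.
Demand in terms of ps becomes qd = 334 − 6(ps − 15) = 424 - 6ps. Setting this equal to supply: 424 - 6ps = -71 + 3ps, so ps = 55.
Buyers pay pb = 55 − 15 = 40; q' = -71 + 3·55 = 94.
The subsidy expands output by 94 − 64 = 30 past the efficient level; on those units the gap between marginal cost and willingness to pay runs from 0 up to 15.
DWL = ½ × 15 × 30 = 225.

Deadweight loss = 225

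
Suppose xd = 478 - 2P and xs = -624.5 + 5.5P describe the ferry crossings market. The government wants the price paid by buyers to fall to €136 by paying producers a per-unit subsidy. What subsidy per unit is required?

At a buyer price of 136, quantity demanded is 478 − 2·136 = 206.
Sellers supply 206 only when they receive Ps with -624.5 + 5.5·Ps = 206, i.e. Ps = 151.
s = Ps − Pb = 151 − 136 = 15.

Required subsidy s = €15 per unit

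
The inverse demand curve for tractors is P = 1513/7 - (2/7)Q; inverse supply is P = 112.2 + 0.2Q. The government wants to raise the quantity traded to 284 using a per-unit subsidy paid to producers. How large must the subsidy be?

At Q = 284, from the demand curve buyers pay Pb = 1513/7 − (2/7)·284 = 135; from the supply curve sellers need Ps = 112.2 + 0.2·284 = 169.
The subsidy must fill the gap: s = Ps − Pb = 169 − 135 = 34.

Required subsidy s = 34 per unit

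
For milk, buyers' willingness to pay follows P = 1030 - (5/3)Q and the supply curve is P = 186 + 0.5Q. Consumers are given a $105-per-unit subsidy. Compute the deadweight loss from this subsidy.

Pre-subsidy: 1030 - (5/3)Q = 186 + 0.5Q gives Q* = 5064/13 and P* = 4950/13.
With the rebate, buyers effectively pay Pb = Ps − 105, where Ps is the price sellers receive.
On the curves, Pb = 1030 - (5/3)Q and Ps = 186 + 0.5Q; the wedge Ps − Pb = 105 gives 186 + 0.5Q − (1030 - (5/3)Q) = 105, so Q' = 438.
Then Pb = 1030 − (5/3)·438 = 300 and Ps = 186 + 0.5·438 = 405.
The subsidy expands output by 438 − 5064/13 = 630/13 past the efficient level; on those units the gap between marginal cost and willingness to pay runs from 0 up to 105.
DWL = ½ × 105 × 630/13 = 33075/13.

Deadweight loss = 33075/13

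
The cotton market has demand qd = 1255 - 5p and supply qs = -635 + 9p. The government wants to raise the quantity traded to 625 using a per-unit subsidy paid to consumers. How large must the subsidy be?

At q = 625, invert demand for the buyer price: pb = (1255 − 625)/5 = 126; invert supply for the seller price: ps = (625 − (-635))/9 = 140.
The subsidy must fill the gap: s = ps − pb = 140 − 126 = 14.

Required subsidy s = 14 per unit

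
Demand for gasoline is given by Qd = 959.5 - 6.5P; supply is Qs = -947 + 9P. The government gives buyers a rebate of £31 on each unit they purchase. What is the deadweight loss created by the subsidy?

Pre-subsidy: 959.5 - 6.5P = -947 + 9P gives P* = 123, Q* = 160.
With the rebate, buyers effectively pay Pb = Ps − 31, where Ps is the price sellers receive.
Demand in terms of Ps becomes Qd = 959.5 − 6.5(Ps − 31) = 1161 - 6.5Ps. Setting this equal to supply: 1161 - 6.5Ps = -947 + 9Ps, so Ps = 136.
Buyers pay Pb = 136 − 31 = 105; Q' = -947 + 9·136 = 277.
The subsidy expands output by 277 − 160 = 117 past the efficient level; on those units the gap between marginal cost and willingness to pay runs from 0 up to 31.
DWL = ½ × 31 × 117 = 1813.5.

Deadweight loss = £1813.5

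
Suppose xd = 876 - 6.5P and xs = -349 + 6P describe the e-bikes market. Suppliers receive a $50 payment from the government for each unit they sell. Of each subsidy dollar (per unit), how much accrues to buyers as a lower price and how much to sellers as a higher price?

Pre-subsidy: 876 - 6.5P = -349 + 6P gives P* = 98, x* = 239.
With the subsidy, sellers receive Ps = Pb + 50 for each unit, where Pb is the price buyers pay.
Supply in terms of Pb becomes xs = -349 + 6(Pb + 50) = -49 + 6Pb. Setting this equal to demand: 876 - 6.5Pb = -49 + 6Pb, so Pb = 74.
Sellers receive Ps = 74 + 50 = 124; x' = 876 − 6.5·74 = 395.
Buyers' price falls by P* − Pb = 98 − 74 = 24; sellers' price rises by Ps − P* = 124 − 98 = 26.

Buyers gain $24 per unit; sellers gain $26 per unit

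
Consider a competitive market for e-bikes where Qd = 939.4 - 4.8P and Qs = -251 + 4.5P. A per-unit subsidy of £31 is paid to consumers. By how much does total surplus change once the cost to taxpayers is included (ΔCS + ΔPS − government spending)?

Net change in total surplus = -£1116

Pre-subsidy: 939.4 - 4.8P = -251 + 4.5P gives P* = 128, Q* = 325.
With the rebate, buyers effectively pay Pb = Ps − 31, where Ps is the price sellers receive.
Demand in terms of Ps becomes Qd = 939.4 − 4.8(Ps − 31) = 1088.2 - 4.8Ps. Setting this equal to supply: 1088.2 - 4.8Ps = -251 + 4.5Ps, so Ps = 144.
Buyers pay Pb = 144 − 31 = 113; Q' = -251 + 4.5·144 = 397.
ΔCS = ½(325 + 397)(128 − 113) = 5415; ΔPS = ½(325 + 397)(144 − 128) = 5776.
Government spending = 31 × 397 = 12307.
Net change = 5415 + 5776 − 12307 = -1116. The loss equals the DWL triangle ½·31·72.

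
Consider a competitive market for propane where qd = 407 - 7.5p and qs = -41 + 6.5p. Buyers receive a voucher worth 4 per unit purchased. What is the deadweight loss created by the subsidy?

Pre-subsidy: 407 - 7.5p = -41 + 6.5p gives p* = 32, q* = 167.
With the rebate, buyers effectively pay pb = ps − 4, where ps is the price sellers receive.
Demand in terms of ps becomes qd = 407 − 7.5(ps − 4) = 437 - 7.5ps. Setting this equal to supply: 437 - 7.5ps = -41 + 6.5ps, so ps = 239/7.
Buyers pay pb = 239/7 − 4 = 211/7; q' = -41 + 6.5·(239/7) = 2533/14.
The subsidy expands output by 2533/14 − 167 = 195/14 past the efficient level; on those units the gap between marginal cost and willingness to pay runs from 0 up to 4.
DWL = ½ × 4 × 195/14 = 195/7.

Deadweight loss = 195/7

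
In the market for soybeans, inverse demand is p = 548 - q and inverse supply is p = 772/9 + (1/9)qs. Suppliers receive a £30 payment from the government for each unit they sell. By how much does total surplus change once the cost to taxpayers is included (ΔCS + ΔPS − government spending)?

Net change in total surplus = -£405

Pre-subsidy: 548 - q = 772/9 + (1/9)q gives q* = 416 and p* = 132.
With the subsidy, sellers receive ps = pb + 30 for each unit, where pb is the price buyers pay.
On the curves, pb = 548 - q and ps = 772/9 + (1/9)q; the wedge ps − pb = 30 gives 772/9 + (1/9)q − (548 - q) = 30, so q' = 443.
Then pb = 548 − 1·443 = 105 and ps = 772/9 + (1/9)·443 = 135.
ΔCS = ½(416 + 443)(132 − 105) = 11596.5; ΔPS = ½(416 + 443)(135 − 132) = 1288.5.
Government spending = 30 × 443 = 13290.
Net change = 11596.5 + 1288.5 − 13290 = -405. The loss equals the DWL triangle ½·30·27.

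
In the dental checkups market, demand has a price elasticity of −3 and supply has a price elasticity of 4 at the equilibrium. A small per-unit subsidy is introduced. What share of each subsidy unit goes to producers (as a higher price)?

Producer share = 3/7

For a small subsidy around the equilibrium, the benefit split depends on the relative slopes, which at a point are proportional to the elasticities.
Buyer share = εs/(εs + |εd|) = 4/(4 + 3) = 4/7; seller share = |εd|/(εs + |εd|) = 3/7.
So producers capture 3/7 of the subsidy.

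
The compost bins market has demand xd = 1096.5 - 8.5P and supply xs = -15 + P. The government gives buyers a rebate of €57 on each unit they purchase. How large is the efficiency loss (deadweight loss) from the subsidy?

Pre-subsidy: 1096.5 - 8.5P = -15 + P gives P* = 117, x* = 102.
With the rebate, buyers effectively pay Pb = Ps − 57, where Ps is the price sellers receive.
Demand in terms of Ps becomes xd = 1096.5 − 8.5(Ps − 57) = 1581 - 8.5Ps. Setting this equal to supply: 1581 - 8.5Ps = -15 + Ps, so Ps = 168.
Buyers pay Pb = 168 − 57 = 111; x' = -15 + 1·168 = 153.
The subsidy expands output by 153 − 102 = 51 past the efficient level; on those units the gap between marginal cost and willingness to pay runs from 0 up to 57.
DWL = ½ × 57 × 51 = 1453.5.

Deadweight loss = €1453.5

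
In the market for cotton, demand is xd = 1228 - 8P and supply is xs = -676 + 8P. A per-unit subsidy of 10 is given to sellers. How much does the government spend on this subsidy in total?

Government cost = 3160

Pre-subsidy: 1228 - 8P = -676 + 8P gives P* = 119, x* = 276.
With the subsidy, sellers receive Ps = Pb + 10 for each unit, where Pb is the price buyers pay.
Supply in terms of Pb becomes xs = -676 + 8(Pb + 10) = -596 + 8Pb. Setting this equal to demand: 1228 - 8Pb = -596 + 8Pb, so Pb = 114.
Sellers receive Ps = 114 + 10 = 124; x' = 1228 − 8·114 = 316.
Government outlay = subsidy × quantity = 10 × 316 = 3160.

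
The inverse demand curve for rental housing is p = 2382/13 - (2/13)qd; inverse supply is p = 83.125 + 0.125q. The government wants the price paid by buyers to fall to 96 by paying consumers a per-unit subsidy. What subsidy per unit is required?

At a buyer price of 96, quantity demanded is 1191 − 6.5·96 = 567.
Sellers supply 567 only when they receive ps = 83.125 + 0.125·567 = 154.
s = ps − pb = 154 − 96 = 58.

Required subsidy s = 58 per unit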